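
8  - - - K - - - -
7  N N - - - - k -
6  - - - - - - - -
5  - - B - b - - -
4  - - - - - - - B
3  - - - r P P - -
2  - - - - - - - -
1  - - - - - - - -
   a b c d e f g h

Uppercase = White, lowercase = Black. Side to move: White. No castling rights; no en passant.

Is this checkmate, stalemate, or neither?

White to move; white king on d8.
In check: yes, from the black rook on d3.
Legal moves for White: Ke8, Kc8, Ke7, Nd6, Bd6, Bd4.
White is in check but has 6 legal moves → neither.

neither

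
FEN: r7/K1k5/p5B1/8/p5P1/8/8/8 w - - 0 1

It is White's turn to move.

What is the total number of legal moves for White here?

White to move; king on a7.
In check: yes, from the black rook on a8.
Legal moves: Kxa8.
Count: 1.

1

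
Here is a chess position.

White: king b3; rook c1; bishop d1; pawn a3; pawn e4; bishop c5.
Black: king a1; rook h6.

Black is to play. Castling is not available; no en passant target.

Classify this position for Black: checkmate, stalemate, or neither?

checkmate

Black to move; black king on a1.
In check: yes, from the white rook on c1.
King squares — b1: attacked by Rc1; a2: attacked by Kb3; b2: attacked by Kb3.
Legal moves for Black: none.
In check with no legal moves → checkmate.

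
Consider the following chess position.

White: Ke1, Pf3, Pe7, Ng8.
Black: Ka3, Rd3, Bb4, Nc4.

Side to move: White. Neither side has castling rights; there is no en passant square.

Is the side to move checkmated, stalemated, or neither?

neither

White to move; white king on e1.
In check: yes, from the black bishop on b4.
King squares — d1: attacked by Rd3; f1: available; d2: attacked by Rd3; e2: available; f2: available.
Legal moves for White: Kf2, Ke2, Kf1.
White is in check but has 3 legal moves → neither.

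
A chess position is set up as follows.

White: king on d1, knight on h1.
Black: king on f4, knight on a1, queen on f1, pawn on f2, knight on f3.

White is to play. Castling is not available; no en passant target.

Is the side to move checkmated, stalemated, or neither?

checkmate

White to move; white king on d1.
In check: yes, from the black queen on f1.
King squares — c1: attacked by Qf1; e1: attacked by Qf1; c2: attacked by Na1; d2: attacked by Nf3; e2: attacked by Qf1.
Legal moves for White: none.
In check with no legal moves → checkmate.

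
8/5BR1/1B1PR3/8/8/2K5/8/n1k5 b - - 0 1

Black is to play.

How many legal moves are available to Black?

4

Black to move; king on c1.
In check: no.
Legal moves: Kd1, Kb1, Nb3, Nc2.
Count: 4.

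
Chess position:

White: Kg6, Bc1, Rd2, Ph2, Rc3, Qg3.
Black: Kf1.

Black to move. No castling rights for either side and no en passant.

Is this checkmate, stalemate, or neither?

Black to move; black king on f1.
In check: no.
King squares — e1: attacked by Qg3; g1: attacked by Qg3; e2: attacked by Rd2; f2: attacked by Rd2; g2: attacked by Rd2.
Legal moves for Black: none.
Not in check and no legal moves → stalemate.

stalemate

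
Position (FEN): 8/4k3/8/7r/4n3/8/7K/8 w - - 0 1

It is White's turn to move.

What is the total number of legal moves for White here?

White to move; king on h2.
In check: yes, from the black rook on h5.
Legal moves: Kg2, Kg1.
Count: 2.

2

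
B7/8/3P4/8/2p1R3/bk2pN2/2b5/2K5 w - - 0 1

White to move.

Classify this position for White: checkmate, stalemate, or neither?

checkmate

White to move; white king on c1.
In check: yes, from the black bishop on a3.
King squares — b1: attacked by Bc2; d1: attacked by Bc2; b2: attacked by Ba3; c2: attacked by Kb3; d2: attacked by Pe3.
Legal moves for White: none.
In check with no legal moves → checkmate.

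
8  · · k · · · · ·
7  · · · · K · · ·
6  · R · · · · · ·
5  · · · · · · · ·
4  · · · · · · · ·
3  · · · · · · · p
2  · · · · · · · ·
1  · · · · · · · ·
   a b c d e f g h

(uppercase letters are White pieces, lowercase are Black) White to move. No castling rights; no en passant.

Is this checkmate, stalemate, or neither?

neither

White to move; white king on e7.
In check: no.
Legal moves for White include: Kf8, Ke8, Kf7, Kf6, Ke6, Kd6, Rb8+, Rb7, Rh6, Rg6, Rf6, Re6, Rd6, Rc6+, Ra6, Rb5, Rb4, Rb3, ... (list truncated; more exist).
White has legal moves and is not in check → neither.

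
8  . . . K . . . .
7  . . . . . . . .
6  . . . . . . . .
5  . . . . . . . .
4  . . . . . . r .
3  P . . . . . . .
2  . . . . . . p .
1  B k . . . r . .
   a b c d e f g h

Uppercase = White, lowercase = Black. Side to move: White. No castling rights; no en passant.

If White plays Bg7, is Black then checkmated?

After Bg7: black king on b1; in check: no.
Black is not in check, so this cannot be checkmate.

no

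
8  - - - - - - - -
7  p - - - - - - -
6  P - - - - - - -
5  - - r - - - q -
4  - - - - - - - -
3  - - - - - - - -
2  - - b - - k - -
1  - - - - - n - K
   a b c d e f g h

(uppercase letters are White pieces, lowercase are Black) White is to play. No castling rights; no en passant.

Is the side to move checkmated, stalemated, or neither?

White to move; white king on h1.
In check: no.
King squares — g1: attacked by Kf2; g2: attacked by Kf2; h2: attacked by Nf1.
Legal moves for White: none.
Not in check and no legal moves → stalemate.

stalemate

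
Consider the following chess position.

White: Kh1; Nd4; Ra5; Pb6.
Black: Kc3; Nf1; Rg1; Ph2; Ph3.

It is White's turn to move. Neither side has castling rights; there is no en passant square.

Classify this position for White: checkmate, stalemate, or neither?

White to move; white king on h1.
In check: yes, from the black rook on g1.
King squares — g1: attacked by Ph2; g2: attacked by Rg1; h2: attacked by Nf1.
Legal moves for White: none.
In check with no legal moves → checkmate.

checkmate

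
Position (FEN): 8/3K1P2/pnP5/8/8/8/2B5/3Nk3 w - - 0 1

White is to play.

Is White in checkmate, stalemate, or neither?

neither

White to move; white king on d7.
In check: yes, from the black knight on b6.
Legal moves for White: Ke8, Kd8, Ke7, Kc7, Ke6, Kd6.
White is in check but has 6 legal moves → neither.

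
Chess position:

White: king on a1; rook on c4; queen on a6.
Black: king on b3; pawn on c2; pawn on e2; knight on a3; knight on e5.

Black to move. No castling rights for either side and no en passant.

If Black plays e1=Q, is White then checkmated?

After e1=Q: white king on a1; in check: yes, from the black queen on e1.
King squares — b1: attacked by Qe1; a2: attacked by Kb3; b2: attacked by Kb3.
White has no legal moves → checkmate.

yes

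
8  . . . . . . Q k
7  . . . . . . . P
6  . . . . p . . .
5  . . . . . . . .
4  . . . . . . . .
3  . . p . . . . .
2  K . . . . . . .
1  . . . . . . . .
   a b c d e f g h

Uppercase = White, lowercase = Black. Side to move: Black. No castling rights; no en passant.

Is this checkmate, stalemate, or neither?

Black to move; black king on h8.
In check: yes, from the white queen on g8.
King squares — g7: attacked by Qg8; h7: attacked by Qg8; g8: attacked by Ph7.
Legal moves for Black: none.
In check with no legal moves → checkmate.

checkmate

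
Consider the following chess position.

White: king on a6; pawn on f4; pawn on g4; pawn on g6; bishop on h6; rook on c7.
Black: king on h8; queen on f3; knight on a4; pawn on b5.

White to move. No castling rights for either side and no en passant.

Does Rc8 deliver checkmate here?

After Rc8: black king on h8; in check: yes, from the white rook on c8.
King squares — g7: attacked by Bh6; h7: attacked by Pg6; g8: attacked by Rc8.
Black has no legal moves → checkmate.

yes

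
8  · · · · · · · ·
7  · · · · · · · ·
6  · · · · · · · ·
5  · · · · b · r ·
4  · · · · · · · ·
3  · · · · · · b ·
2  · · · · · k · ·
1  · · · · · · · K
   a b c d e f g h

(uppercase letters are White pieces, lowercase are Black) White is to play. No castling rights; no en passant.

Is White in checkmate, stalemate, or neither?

White to move; white king on h1.
In check: no.
King squares — g1: attacked by Kf2; g2: attacked by Kf2; h2: attacked by Bg3.
Legal moves for White: none.
Not in check and no legal moves → stalemate.

stalemate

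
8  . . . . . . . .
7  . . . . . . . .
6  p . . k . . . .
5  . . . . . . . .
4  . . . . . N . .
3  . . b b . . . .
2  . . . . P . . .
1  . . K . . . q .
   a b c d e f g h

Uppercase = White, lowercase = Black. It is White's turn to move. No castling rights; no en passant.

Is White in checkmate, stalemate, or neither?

checkmate

White to move; white king on c1.
In check: yes, from the black queen on g1.
King squares — b1: attacked by Qg1; d1: attacked by Qg1; b2: attacked by Bc3; c2: attacked by Bd3; d2: attacked by Bc3.
Legal moves for White: none.
In check with no legal moves → checkmate.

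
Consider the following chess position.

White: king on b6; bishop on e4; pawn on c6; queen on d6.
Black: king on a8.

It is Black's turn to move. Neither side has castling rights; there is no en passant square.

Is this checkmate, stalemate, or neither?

stalemate

Black to move; black king on a8.
In check: no.
King squares — a7: attacked by Kb6; b7: attacked by Kb6; b8: attacked by Qd6.
Legal moves for Black: none.
Not in check and no legal moves → stalemate.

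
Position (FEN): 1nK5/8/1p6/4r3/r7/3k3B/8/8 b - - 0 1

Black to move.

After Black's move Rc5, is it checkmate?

After Rc5: white king on c8; in check: yes, from the black rook on c5.
White has 3 legal replies: Kd8, Kxb8, Kb7.
In check but a legal move exists → not checkmate.

no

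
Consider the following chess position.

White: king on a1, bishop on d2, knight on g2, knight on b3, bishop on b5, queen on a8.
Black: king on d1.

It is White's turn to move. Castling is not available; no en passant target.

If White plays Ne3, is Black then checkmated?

After Ne3: black king on d1; in check: yes, from the white knight on e3.
King squares — c1: attacked by Bd2; e1: attacked by Bd2; c2: attacked by Ne3; d2: attacked by Nb3; e2: attacked by Bb5.
Black has no legal moves → checkmate.

yes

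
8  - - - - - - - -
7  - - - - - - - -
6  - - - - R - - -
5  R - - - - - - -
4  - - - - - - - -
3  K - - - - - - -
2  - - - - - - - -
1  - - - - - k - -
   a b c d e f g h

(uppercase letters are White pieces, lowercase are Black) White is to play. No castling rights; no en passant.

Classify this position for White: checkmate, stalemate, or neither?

neither

White to move; white king on a3.
In check: no.
Legal moves for White include: Re8, Re7, Rh6, Rg6, Rf6+, Rd6, Rc6, Rb6, Rea6, Ree5, Re4, Re3, Re2, Re1+, Ra8, Ra7, Raa6, Rh5, ... (list truncated; more exist).
White has legal moves and is not in check → neither.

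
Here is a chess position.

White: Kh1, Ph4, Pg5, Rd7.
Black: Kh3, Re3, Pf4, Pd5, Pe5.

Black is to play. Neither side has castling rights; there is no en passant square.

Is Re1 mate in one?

yes

After Re1: white king on h1; in check: yes, from the black rook on e1.
King squares — g1: attacked by Re1; g2: attacked by Kh3; h2: attacked by Kh3.
White has no legal moves → checkmate.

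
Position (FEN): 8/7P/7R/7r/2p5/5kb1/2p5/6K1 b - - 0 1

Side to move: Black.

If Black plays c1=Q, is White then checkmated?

yes

After c1=Q: white king on g1; in check: yes, from the black queen on c1.
King squares — f1: attacked by Qc1; h1: attacked by Qc1; f2: attacked by Kf3; g2: attacked by Kf3; h2: attacked by Bg3.
White has no legal moves → checkmate.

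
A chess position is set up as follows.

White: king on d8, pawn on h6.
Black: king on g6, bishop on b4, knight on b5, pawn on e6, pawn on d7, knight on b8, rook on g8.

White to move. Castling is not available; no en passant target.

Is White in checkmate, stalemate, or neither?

checkmate

White to move; white king on d8.
In check: yes, from the black rook on g8.
King squares — c7: attacked by Nb5; d7: attacked by Nb8; e7: attacked by Bb4; c8: attacked by Rg8; e8: attacked by Rg8.
Legal moves for White: none.
In check with no legal moves → checkmate.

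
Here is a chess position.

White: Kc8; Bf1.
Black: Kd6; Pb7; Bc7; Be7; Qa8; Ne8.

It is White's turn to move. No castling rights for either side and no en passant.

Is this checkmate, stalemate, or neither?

White to move; white king on c8.
In check: yes, from the black queen on a8.
King squares — b7: attacked by Qa8; c7: attacked by Kd6; d7: attacked by Kd6; b8: attacked by Bc7; d8: attacked by Bc7.
Legal moves for White: none.
In check with no legal moves → checkmate.

checkmate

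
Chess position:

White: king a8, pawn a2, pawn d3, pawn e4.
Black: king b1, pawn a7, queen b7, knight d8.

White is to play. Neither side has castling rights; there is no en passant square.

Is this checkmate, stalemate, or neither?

checkmate

White to move; white king on a8.
In check: yes, from the black queen on b7.
King squares — a7: attacked by Qb7; b7: attacked by Nd8; b8: attacked by Qb7.
Legal moves for White: none.
In check with no legal moves → checkmate.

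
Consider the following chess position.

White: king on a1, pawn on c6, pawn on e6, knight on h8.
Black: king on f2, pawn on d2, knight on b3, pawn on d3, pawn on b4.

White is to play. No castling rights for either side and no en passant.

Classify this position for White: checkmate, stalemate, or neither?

neither

White to move; white king on a1.
In check: yes, from the black knight on b3.
Legal moves for White: Kb2, Ka2, Kb1.
White is in check but has 3 legal moves → neither.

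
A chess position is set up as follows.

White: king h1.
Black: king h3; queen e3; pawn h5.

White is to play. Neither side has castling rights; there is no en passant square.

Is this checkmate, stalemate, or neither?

White to move; white king on h1.
In check: no.
King squares — g1: attacked by Qe3; g2: attacked by Kh3; h2: attacked by Kh3.
Legal moves for White: none.
Not in check and no legal moves → stalemate.

stalemate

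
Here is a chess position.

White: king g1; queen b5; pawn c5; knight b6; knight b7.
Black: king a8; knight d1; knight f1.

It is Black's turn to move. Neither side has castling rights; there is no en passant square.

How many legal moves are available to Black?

Black to move; king on a8.
In check: yes, from the white knight on b6.
Legal moves: Kb8, Kxb7, Ka7.
Count: 3.

3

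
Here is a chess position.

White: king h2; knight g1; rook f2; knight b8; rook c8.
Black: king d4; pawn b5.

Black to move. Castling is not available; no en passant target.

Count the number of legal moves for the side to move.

Black to move; king on d4.
In check: no.
Legal moves: Ke5, Kd5, Ke4, Ke3, Kd3, b4.
Count: 6.

6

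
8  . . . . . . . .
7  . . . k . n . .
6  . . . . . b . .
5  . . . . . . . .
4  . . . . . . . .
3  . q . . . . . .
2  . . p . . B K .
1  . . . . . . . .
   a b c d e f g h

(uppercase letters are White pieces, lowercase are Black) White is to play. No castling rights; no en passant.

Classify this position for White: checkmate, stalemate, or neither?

White to move; white king on g2.
In check: no.
Legal moves for White: Kh2, Kh1, Kg1, Kf1, Ba7, Bb6, Bc5, Bh4, Bd4, Bg3, Be3, Bg1, Be1.
White has 13 legal moves and is not in check → neither.

neither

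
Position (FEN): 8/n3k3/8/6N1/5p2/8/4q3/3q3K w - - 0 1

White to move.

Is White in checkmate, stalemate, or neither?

checkmate

White to move; white king on h1.
In check: yes, from the black queen on d1.
King squares — g1: attacked by Qd1; g2: attacked by Qe2; h2: attacked by Qe2.
Legal moves for White: none.
In check with no legal moves → checkmate.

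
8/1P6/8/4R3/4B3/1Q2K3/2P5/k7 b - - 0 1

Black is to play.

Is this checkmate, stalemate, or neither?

Black to move; black king on a1.
In check: no.
King squares — b1: attacked by Qb3; a2: attacked by Qb3; b2: attacked by Qb3.
Legal moves for Black: none.
Not in check and no legal moves → stalemate.

stalemate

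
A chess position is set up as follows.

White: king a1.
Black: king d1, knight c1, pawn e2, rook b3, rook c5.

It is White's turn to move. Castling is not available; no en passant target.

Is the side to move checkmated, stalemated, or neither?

stalemate

White to move; white king on a1.
In check: no.
King squares — b1: attacked by Rb3; a2: attacked by Nc1; b2: attacked by Rb3.
Legal moves for White: none.
Not in check and no legal moves → stalemate.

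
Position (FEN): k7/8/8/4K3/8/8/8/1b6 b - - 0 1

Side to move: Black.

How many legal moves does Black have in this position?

Black to move; king on a8.
In check: no.
Legal moves: Kb8, Kb7, Ka7, Bh7, Bg6, Bf5, Be4, Bd3, Bc2, Ba2.
Count: 10.

10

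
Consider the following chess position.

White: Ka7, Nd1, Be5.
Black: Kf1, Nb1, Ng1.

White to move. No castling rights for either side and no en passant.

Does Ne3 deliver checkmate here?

no

After Ne3: black king on f1; in check: yes, from the white knight on e3.
Black has 3 legal replies: Kf2, Ke2, Ke1.
In check but a legal move exists → not checkmate.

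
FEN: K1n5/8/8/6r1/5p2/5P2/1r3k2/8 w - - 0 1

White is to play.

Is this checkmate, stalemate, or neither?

stalemate

White to move; white king on a8.
In check: no.
King squares — a7: attacked by Nc8; b7: attacked by Rb2; b8: attacked by Rb2.
Legal moves for White: none.
Not in check and no legal moves → stalemate.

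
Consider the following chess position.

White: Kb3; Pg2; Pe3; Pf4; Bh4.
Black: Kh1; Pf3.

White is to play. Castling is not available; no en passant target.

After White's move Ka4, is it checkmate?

After Ka4: black king on h1; in check: no.
Black is not in check, so this cannot be checkmate.

no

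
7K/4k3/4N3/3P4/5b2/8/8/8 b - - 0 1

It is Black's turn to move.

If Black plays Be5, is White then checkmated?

After Be5: white king on h8; in check: yes, from the black bishop on e5.
White has 3 legal replies: Kg8, Kh7, Ng7.
In check but a legal move exists → not checkmate.

no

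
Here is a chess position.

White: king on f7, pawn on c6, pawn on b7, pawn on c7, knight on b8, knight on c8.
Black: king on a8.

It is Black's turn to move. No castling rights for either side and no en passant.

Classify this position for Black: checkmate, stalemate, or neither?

checkmate

Black to move; black king on a8.
In check: yes, from the white pawn on b7.
King squares — a7: attacked by Nc8; b7: attacked by Pc6; b8: attacked by Pc7.
Legal moves for Black: none.
In check with no legal moves → checkmate.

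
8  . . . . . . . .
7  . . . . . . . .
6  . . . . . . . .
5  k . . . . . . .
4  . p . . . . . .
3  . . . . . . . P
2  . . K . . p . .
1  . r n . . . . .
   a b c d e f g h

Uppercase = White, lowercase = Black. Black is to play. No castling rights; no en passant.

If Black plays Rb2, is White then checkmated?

After Rb2: white king on c2; in check: yes, from the black rook on b2.
White has 3 legal replies: Kxb2, Kd1, Kxc1.
In check but a legal move exists → not checkmate.

no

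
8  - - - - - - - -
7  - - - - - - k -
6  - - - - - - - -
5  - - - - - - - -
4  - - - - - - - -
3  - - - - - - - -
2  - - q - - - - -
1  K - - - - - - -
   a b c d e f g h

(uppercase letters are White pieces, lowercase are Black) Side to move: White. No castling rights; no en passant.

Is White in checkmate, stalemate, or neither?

stalemate

White to move; white king on a1.
In check: no.
King squares — b1: attacked by Qc2; a2: attacked by Qc2; b2: attacked by Qc2.
Legal moves for White: none.
Not in check and no legal moves → stalemate.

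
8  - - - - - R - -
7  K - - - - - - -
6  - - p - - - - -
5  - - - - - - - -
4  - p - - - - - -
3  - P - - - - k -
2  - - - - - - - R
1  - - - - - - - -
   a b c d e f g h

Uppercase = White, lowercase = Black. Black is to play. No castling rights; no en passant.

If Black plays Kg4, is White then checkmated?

no

After Kg4: white king on a7; in check: no.
White is not in check, so this cannot be checkmate.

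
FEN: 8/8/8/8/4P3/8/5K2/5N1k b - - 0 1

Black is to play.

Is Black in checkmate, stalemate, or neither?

Black to move; black king on h1.
In check: no.
King squares — g1: attacked by Kf2; g2: attacked by Kf2; h2: attacked by Nf1.
Legal moves for Black: none.
Not in check and no legal moves → stalemate.

stalemate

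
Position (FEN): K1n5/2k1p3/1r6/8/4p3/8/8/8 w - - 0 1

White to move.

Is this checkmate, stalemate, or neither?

White to move; white king on a8.
In check: no.
King squares — a7: attacked by Nc8; b7: attacked by Rb6; b8: attacked by Rb6.
Legal moves for White: none.
Not in check and no legal moves → stalemate.

stalemate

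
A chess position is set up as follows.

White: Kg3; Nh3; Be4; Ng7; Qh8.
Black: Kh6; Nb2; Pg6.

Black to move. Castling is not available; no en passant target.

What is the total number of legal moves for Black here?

Black to move; king on h6.
In check: yes, from the white queen on h8.
Legal moves: none.
Count: 0.

0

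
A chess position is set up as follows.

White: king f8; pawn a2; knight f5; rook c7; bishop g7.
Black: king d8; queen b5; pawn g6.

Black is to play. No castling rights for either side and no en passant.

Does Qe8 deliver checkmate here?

yes

After Qe8: white king on f8; in check: yes, from the black queen on e8.
King squares — e7: attacked by Kd8; f7: attacked by Qe8; g7: own bishop; e8: attacked by Kd8; g8: attacked by Qe8.
White has no legal moves → checkmate.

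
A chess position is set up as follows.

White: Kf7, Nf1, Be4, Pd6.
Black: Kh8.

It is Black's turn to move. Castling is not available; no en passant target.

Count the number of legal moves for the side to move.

Black to move; king on h8.
In check: no.
Legal moves: none.
Count: 0.

0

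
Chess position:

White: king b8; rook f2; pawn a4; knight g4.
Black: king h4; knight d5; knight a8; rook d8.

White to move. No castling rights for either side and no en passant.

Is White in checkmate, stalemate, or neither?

neither

White to move; white king on b8.
In check: yes, from the black rook on d8.
King squares — a7: available; b7: available; c7: attacked by Nd5; a8: attacked by Rd8; c8: attacked by Rd8.
Legal moves for White: Kb7, Ka7.
White is in check but has 2 legal moves → neither.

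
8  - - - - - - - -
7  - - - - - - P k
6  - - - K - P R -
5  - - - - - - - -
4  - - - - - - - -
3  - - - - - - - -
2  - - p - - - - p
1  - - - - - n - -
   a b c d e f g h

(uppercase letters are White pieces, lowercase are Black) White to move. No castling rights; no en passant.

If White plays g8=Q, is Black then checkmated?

After g8=Q: black king on h7; in check: yes, from the white queen on g8.
King squares — g6: attacked by Qg8; h6: attacked by Rg6; g7: attacked by Pf6; g8: attacked by Rg6; h8: attacked by Qg8.
Black has no legal moves → checkmate.

yes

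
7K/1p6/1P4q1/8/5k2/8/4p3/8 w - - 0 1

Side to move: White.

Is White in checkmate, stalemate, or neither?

stalemate

White to move; white king on h8.
In check: no.
King squares — g7: attacked by Qg6; h7: attacked by Qg6; g8: attacked by Qg6.
Legal moves for White: none.
Not in check and no legal moves → stalemate.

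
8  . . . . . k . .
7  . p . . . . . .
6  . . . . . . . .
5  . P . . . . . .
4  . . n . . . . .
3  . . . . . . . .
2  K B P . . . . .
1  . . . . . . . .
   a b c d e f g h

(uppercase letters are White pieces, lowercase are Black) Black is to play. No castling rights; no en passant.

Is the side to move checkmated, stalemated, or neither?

Black to move; black king on f8.
In check: no.
Legal moves for Black: Kg8, Ke8, Kf7, Ke7, Nd6, Nb6, Ne5, Na5, Ne3, Na3, Nd2, Nxb2, b6.
Black has 13 legal moves and is not in check → neither.

neither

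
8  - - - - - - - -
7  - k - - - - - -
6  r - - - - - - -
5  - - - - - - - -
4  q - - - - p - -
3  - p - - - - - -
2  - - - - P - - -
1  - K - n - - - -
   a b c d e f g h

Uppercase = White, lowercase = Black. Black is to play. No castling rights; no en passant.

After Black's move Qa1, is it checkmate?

After Qa1: white king on b1; in check: yes, from the black queen on a1.
King squares — a1: attacked by Ra6; c1: attacked by Qa1; a2: attacked by Qa1; b2: attacked by Qa1; c2: attacked by Pb3.
White has no legal moves → checkmate.

yes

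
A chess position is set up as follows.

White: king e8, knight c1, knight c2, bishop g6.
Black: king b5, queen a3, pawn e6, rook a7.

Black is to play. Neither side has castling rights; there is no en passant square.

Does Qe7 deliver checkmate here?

After Qe7: white king on e8; in check: yes, from the black queen on e7.
King squares — d7: attacked by Ra7; e7: attacked by Ra7; f7: attacked by Qe7; d8: attacked by Qe7; f8: attacked by Qe7.
White has no legal moves → checkmate.

yes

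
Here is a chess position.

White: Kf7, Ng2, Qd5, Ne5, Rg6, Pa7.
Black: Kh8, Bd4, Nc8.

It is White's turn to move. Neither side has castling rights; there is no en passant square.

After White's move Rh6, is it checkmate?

After Rh6: black king on h8; in check: yes, from the white rook on h6.
King squares — g7: attacked by Kf7; h7: attacked by Rh6; g8: attacked by Kf7.
Black has no legal moves → checkmate.

yes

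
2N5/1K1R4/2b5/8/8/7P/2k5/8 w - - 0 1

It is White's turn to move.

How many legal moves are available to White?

White to move; king on b7.
In check: yes, from the black bishop on c6.
Legal moves: Kb8, Kc7, Ka7, Kxc6, Kb6, Ka6.
Count: 6.

6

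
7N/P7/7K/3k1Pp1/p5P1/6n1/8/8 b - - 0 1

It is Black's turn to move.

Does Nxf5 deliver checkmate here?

no

After Nxf5: white king on h6; in check: yes, from the black knight on f5.
White has 5 legal replies: Kh7, Kg6, Kh5, Kxg5, gxf5.
In check but a legal move exists → not checkmate.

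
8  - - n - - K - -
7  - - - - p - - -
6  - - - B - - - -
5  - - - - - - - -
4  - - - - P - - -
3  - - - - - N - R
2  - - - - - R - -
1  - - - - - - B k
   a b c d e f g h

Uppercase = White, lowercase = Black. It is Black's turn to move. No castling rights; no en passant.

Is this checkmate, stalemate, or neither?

checkmate

Black to move; black king on h1.
In check: yes, from the white rook on h3.
King squares — g1: attacked by Nf3; g2: attacked by Rf2; h2: attacked by Bg1.
Legal moves for Black: none.
In check with no legal moves → checkmate.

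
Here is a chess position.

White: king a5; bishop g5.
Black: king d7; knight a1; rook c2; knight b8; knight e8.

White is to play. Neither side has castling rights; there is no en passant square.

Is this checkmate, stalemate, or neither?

neither

White to move; white king on a5.
In check: no.
Legal moves for White: Bd8, Be7, Bh6, Bf6, Bh4, Bf4, Be3, Bd2, Bc1, Kb6, Kb5, Kb4, Ka4.
White has 13 legal moves and is not in check → neither.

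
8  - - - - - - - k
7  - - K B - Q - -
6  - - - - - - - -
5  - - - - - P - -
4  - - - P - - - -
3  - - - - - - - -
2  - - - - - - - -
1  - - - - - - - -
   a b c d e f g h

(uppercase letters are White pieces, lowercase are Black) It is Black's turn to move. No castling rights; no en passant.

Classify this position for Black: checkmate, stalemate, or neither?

stalemate

Black to move; black king on h8.
In check: no.
King squares — g7: attacked by Qf7; h7: attacked by Qf7; g8: attacked by Qf7.
Legal moves for Black: none.
Not in check and no legal moves → stalemate.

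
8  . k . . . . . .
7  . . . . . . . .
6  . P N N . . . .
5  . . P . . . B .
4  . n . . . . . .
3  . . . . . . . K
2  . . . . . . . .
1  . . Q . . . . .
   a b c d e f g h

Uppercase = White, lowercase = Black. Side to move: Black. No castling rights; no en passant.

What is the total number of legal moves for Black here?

2

Black to move; king on b8.
In check: yes, from the white knight on c6.
Legal moves: Ka8, Nxc6.
Count: 2.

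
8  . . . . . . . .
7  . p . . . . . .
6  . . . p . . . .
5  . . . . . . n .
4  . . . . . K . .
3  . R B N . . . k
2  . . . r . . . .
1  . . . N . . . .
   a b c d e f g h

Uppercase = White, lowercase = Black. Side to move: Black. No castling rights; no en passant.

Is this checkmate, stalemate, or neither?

Black to move; black king on h3.
In check: no.
Legal moves for Black include: Nh7, Nf7, Ne6+, Ne4, Nf3, Kh4, Kh2, Kg2, Rxd3, Rh2, Rg2, Rf2+, Re2, Rc2, Rb2, Ra2, Rxd1, b6, ... (list truncated; more exist).
Black has legal moves and is not in check → neither.

neither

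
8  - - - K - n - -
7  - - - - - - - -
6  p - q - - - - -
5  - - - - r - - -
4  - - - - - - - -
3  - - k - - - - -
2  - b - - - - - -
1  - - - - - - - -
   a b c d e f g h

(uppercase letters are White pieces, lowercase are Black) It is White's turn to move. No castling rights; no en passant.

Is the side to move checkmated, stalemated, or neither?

White to move; white king on d8.
In check: no.
King squares — c7: attacked by Qc6; d7: attacked by Qc6; e7: attacked by Re5; c8: attacked by Qc6; e8: attacked by Re5.
Legal moves for White: none.
Not in check and no legal moves → stalemate.

stalemate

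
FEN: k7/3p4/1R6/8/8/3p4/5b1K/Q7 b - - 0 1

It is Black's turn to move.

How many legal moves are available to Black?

0

Black to move; king on a8.
In check: yes, from the white queen on a1.
Legal moves: none.
Count: 0.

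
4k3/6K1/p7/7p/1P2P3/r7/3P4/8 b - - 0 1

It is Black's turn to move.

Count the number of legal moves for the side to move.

16

Black to move; king on e8.
In check: no.
Legal moves: Kd8, Ke7, Kd7, Ra5, Ra4, Rh3, Rg3+, Rf3, Re3, Rd3, Rc3, Rb3, Ra2, Ra1, a5, h4.
Count: 16.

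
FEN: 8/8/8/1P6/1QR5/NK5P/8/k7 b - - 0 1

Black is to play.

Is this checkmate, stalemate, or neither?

Black to move; black king on a1.
In check: no.
King squares — b1: attacked by Na3; a2: attacked by Kb3; b2: attacked by Kb3.
Legal moves for Black: none.
Not in check and no legal moves → stalemate.

stalemate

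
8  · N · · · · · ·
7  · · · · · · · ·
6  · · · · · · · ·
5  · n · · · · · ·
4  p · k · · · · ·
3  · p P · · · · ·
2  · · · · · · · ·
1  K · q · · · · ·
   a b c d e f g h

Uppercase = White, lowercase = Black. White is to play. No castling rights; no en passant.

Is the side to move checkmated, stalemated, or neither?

White to move; white king on a1.
In check: yes, from the black queen on c1.
King squares — b1: attacked by Qc1; a2: attacked by Pb3; b2: attacked by Qc1.
Legal moves for White: none.
In check with no legal moves → checkmate.

checkmate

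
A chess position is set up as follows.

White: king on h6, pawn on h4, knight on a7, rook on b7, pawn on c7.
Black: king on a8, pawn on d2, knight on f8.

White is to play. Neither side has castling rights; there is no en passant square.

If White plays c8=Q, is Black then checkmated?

After c8=Q: black king on a8; in check: yes, from the white queen on c8.
King squares — a7: attacked by Rb7; b7: attacked by Qc8; b8: attacked by Rb7.
Black has no legal moves → checkmate.

yes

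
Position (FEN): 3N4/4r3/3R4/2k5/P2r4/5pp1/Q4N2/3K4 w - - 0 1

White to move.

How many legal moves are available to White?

5

White to move; king on d1.
In check: yes, from the black rook on d4.
Legal moves: Kc2, Kc1, Rxd4, Nd3+, Qd2.
Count: 5.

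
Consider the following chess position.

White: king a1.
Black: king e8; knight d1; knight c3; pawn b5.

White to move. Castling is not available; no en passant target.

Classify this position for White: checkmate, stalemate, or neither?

White to move; white king on a1.
In check: no.
King squares — b1: attacked by Nc3; a2: attacked by Nc3; b2: attacked by Nd1.
Legal moves for White: none.
Not in check and no legal moves → stalemate.

stalemate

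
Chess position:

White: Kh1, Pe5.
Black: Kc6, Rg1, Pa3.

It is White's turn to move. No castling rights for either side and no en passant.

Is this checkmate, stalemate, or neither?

neither

White to move; white king on h1.
In check: yes, from the black rook on g1.
Legal moves for White: Kh2, Kxg1.
White is in check but has 2 legal moves → neither.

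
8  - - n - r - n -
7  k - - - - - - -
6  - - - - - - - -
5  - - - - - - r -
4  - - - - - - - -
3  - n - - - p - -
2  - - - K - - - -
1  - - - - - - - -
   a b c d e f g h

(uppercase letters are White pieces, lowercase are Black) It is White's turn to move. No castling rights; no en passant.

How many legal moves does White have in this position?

4

White to move; king on d2.
In check: yes, from the black knight on b3.
Legal moves: Kd3, Kc3, Kc2, Kd1.
Count: 4.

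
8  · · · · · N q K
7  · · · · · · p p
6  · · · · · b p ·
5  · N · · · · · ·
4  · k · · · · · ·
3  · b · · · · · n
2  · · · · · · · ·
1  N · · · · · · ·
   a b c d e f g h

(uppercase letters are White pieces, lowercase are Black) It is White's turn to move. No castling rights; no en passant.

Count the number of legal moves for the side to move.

White to move; king on h8.
In check: yes, from the black queen on g8.
Legal moves: none.
Count: 0.

0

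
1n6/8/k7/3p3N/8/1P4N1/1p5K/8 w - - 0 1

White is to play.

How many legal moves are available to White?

13

White to move; king on h2.
In check: no.
Legal moves: Ng7, Nf6, Nf4, Nf5, Ne4, Ne2, Nh1, Nf1, Kh3, Kg2, Kh1, Kg1, b4.
Count: 13.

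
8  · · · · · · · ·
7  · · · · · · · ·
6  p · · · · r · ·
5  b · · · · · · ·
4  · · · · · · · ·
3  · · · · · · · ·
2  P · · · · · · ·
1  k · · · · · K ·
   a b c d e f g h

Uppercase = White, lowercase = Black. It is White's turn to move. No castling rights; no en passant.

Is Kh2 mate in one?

After Kh2: black king on a1; in check: no.
Black is not in check, so this cannot be checkmate.

no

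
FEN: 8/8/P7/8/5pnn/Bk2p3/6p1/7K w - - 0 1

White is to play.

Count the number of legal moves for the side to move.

White to move; king on h1.
In check: yes, from the black pawn on g2.
Legal moves: Kg1.
Count: 1.

1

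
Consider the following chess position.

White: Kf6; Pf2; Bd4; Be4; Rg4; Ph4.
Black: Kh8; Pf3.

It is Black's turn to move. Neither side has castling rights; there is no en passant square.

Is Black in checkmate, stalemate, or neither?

Black to move; black king on h8.
In check: no.
King squares — g7: attacked by Rg4; h7: attacked by Be4; g8: attacked by Rg4.
Legal moves for Black: none.
Not in check and no legal moves → stalemate.

stalemate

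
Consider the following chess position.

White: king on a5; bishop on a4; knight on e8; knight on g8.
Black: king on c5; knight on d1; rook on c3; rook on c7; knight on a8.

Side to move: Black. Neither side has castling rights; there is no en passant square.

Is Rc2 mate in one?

no

After Rc2: white king on a5; in check: no.
White is not in check, so this cannot be checkmate.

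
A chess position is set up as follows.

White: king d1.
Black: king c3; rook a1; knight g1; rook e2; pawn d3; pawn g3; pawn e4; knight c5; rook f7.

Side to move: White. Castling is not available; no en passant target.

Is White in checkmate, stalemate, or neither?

White to move; white king on d1.
In check: yes, from the black rook on a1.
King squares — c1: attacked by Ra1; e1: attacked by Ra1; c2: attacked by Re2; d2: attacked by Re2; e2: attacked by Ng1.
Legal moves for White: none.
In check with no legal moves → checkmate.

checkmate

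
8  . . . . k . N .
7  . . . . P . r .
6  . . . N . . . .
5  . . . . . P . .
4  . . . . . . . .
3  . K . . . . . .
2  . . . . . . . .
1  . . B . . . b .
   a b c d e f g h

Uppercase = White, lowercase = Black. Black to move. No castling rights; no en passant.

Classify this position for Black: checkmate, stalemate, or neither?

neither

Black to move; black king on e8.
In check: yes, from the white knight on d6.
Legal moves for Black: Kd7.
Black is in check but has 1 legal move → neither.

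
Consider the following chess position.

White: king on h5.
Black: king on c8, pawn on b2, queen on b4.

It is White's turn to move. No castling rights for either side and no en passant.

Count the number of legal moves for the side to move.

3

White to move; king on h5.
In check: no.
Legal moves: Kh6, Kg6, Kg5.
Count: 3.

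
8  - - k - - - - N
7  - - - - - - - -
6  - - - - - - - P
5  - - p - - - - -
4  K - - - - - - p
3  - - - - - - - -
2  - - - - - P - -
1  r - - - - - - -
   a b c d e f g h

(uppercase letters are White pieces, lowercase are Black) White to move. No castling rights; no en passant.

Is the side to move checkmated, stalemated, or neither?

White to move; white king on a4.
In check: yes, from the black rook on a1.
King squares — a3: attacked by Ra1; b3: available; b4: attacked by Pc5; a5: attacked by Ra1; b5: available.
Legal moves for White: Kb5, Kb3.
White is in check but has 2 legal moves → neither.

neither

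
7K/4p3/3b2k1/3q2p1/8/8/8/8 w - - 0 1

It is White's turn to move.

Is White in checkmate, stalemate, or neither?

stalemate

White to move; white king on h8.
In check: no.
King squares — g7: attacked by Kg6; h7: attacked by Kg6; g8: attacked by Qd5.
Legal moves for White: none.
Not in check and no legal moves → stalemate.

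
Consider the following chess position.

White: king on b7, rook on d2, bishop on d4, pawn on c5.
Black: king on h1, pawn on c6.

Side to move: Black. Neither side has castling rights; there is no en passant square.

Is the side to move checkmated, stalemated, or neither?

Black to move; black king on h1.
In check: no.
King squares — g1: attacked by Bd4; g2: attacked by Rd2; h2: attacked by Rd2.
Legal moves for Black: none.
Not in check and no legal moves → stalemate.

stalemate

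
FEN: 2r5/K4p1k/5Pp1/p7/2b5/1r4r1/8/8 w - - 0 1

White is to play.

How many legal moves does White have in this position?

White to move; king on a7.
In check: no.
Legal moves: none.
Count: 0.

0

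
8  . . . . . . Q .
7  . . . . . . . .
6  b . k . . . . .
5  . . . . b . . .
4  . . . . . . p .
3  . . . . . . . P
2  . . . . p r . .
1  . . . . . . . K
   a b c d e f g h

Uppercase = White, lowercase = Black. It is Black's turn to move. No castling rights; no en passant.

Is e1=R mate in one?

yes

After e1=R: white king on h1; in check: yes, from the black rook on e1.
King squares — g1: attacked by Re1; g2: attacked by Rf2; h2: attacked by Rf2.
White has no legal moves → checkmate.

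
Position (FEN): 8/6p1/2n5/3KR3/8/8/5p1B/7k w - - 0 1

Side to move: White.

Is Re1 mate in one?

After Re1: black king on h1; in check: yes, from the white rook on e1.
Black has 10 legal replies: Kxh2, Kg2, fxe1=Q, fxe1=R, fxe1=B, fxe1=N, f1=Q, f1=R, f1=B, f1=N.
In check but a legal move exists → not checkmate.

no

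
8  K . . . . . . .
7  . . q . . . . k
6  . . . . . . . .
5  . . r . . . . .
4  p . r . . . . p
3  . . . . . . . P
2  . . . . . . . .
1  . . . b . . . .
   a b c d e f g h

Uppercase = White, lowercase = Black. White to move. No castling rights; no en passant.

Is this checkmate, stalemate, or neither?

stalemate

White to move; white king on a8.
In check: no.
King squares — a7: attacked by Qc7; b7: attacked by Qc7; b8: attacked by Qc7.
Legal moves for White: none.
Not in check and no legal moves → stalemate.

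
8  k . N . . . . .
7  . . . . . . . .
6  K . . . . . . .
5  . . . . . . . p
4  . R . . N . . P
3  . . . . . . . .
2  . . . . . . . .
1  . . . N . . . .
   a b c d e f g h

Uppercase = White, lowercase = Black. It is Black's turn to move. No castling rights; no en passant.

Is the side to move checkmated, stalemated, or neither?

Black to move; black king on a8.
In check: no.
King squares — a7: attacked by Ka6; b7: attacked by Rb4; b8: attacked by Rb4.
Legal moves for Black: none.
Not in check and no legal moves → stalemate.

stalemate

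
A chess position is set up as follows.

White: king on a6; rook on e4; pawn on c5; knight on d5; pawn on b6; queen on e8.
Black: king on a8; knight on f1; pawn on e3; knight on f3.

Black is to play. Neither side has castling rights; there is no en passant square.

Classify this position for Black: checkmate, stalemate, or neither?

Black to move; black king on a8.
In check: yes, from the white queen on e8.
King squares — a7: attacked by Ka6; b7: attacked by Ka6; b8: attacked by Qe8.
Legal moves for Black: none.
In check with no legal moves → checkmate.

checkmate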